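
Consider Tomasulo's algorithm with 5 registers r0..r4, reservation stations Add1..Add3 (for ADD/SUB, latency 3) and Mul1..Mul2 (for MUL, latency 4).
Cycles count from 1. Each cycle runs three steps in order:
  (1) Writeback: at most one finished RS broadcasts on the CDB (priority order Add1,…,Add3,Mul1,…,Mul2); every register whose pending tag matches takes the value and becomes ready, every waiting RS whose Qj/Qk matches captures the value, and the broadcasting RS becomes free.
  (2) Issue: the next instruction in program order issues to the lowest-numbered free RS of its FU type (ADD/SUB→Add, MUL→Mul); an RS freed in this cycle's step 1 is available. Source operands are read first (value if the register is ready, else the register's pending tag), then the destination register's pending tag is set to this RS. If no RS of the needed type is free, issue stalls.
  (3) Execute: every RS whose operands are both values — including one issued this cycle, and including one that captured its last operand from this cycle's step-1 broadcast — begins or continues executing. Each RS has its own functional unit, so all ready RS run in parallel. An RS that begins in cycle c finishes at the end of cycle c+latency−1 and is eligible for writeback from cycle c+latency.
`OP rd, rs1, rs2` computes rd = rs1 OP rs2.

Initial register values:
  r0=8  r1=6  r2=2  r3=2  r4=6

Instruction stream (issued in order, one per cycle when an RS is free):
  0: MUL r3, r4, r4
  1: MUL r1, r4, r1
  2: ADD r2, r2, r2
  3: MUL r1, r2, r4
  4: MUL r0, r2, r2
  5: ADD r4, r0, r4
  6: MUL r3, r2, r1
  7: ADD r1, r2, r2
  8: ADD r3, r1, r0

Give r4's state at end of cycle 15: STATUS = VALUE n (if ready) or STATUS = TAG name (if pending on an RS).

STATUS = VALUE 22

c1: issue MUL r3<-Mul1 | r0:8,r1:6,r2:2,r3:Mul1,r4:6
c2: issue MUL r1<-Mul2 | r0:8,r1:Mul2,r2:2,r3:Mul1,r4:6
c3: issue ADD r2<-Add1 | r0:8,r1:Mul2,r2:Add1,r3:Mul1,r4:6
c4: stall | r0:8,r1:Mul2,r2:Add1,r3:Mul1,r4:6
c5: CDB Mul1=36; issue MUL r1<-Mul1 | r0:8,r1:Mul1,r2:Add1,r3:36,r4:6
c6: CDB Add1=4; stall | r0:8,r1:Mul1,r2:4,r3:36,r4:6
c7: CDB Mul2=36; issue MUL r0<-Mul2 | r0:Mul2,r1:Mul1,r2:4,r3:36,r4:6
c8: issue ADD r4<-Add1 | r0:Mul2,r1:Mul1,r2:4,r3:36,r4:Add1
c9: stall | r0:Mul2,r1:Mul1,r2:4,r3:36,r4:Add1
c10: CDB Mul1=24; issue MUL r3<-Mul1 | r0:Mul2,r1:24,r2:4,r3:Mul1,r4:Add1
c11: CDB Mul2=16; issue ADD r1<-Add2 | r0:16,r1:Add2,r2:4,r3:Mul1,r4:Add1
c12: issue ADD r3<-Add3 | r0:16,r1:Add2,r2:4,r3:Add3,r4:Add1
c13: - | r0:16,r1:Add2,r2:4,r3:Add3,r4:Add1
c14: CDB Add1=22 | r0:16,r1:Add2,r2:4,r3:Add3,r4:22
c15: CDB Add2=8 | r0:16,r1:8,r2:4,r3:Add3,r4:22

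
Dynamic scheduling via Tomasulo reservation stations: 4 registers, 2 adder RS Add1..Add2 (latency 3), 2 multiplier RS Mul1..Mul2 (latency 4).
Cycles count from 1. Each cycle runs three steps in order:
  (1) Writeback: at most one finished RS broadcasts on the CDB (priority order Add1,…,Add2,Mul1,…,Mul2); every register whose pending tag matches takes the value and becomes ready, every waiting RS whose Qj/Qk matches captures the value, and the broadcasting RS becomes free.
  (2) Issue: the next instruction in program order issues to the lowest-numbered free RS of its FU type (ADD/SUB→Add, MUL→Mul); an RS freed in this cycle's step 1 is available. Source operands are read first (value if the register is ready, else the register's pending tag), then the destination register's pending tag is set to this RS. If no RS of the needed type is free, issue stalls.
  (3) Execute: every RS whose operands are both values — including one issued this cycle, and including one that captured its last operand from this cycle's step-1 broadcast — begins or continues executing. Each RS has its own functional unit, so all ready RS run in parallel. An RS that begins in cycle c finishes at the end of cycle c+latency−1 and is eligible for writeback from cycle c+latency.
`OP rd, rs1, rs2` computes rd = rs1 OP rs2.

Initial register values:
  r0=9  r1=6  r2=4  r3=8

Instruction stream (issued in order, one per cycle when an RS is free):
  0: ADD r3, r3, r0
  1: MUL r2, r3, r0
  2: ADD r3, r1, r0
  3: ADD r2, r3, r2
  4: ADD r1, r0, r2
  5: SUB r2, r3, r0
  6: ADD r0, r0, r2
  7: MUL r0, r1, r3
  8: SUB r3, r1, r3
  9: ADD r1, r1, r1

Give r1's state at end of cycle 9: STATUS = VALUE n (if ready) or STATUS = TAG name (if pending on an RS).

STATUS = TAG Add2

c1: issue ADD r3<-Add1 | r0:9,r1:6,r2:4,r3:Add1
c2: issue MUL r2<-Mul1 | r0:9,r1:6,r2:Mul1,r3:Add1
c3: issue ADD r3<-Add2 | r0:9,r1:6,r2:Mul1,r3:Add2
c4: CDB Add1=17; issue ADD r2<-Add1 | r0:9,r1:6,r2:Add1,r3:Add2
c5: stall | r0:9,r1:6,r2:Add1,r3:Add2
c6: CDB Add2=15; issue ADD r1<-Add2 | r0:9,r1:Add2,r2:Add1,r3:15
c7: stall | r0:9,r1:Add2,r2:Add1,r3:15
c8: CDB Mul1=153; stall | r0:9,r1:Add2,r2:Add1,r3:15
c9: stall | r0:9,r1:Add2,r2:Add1,r3:15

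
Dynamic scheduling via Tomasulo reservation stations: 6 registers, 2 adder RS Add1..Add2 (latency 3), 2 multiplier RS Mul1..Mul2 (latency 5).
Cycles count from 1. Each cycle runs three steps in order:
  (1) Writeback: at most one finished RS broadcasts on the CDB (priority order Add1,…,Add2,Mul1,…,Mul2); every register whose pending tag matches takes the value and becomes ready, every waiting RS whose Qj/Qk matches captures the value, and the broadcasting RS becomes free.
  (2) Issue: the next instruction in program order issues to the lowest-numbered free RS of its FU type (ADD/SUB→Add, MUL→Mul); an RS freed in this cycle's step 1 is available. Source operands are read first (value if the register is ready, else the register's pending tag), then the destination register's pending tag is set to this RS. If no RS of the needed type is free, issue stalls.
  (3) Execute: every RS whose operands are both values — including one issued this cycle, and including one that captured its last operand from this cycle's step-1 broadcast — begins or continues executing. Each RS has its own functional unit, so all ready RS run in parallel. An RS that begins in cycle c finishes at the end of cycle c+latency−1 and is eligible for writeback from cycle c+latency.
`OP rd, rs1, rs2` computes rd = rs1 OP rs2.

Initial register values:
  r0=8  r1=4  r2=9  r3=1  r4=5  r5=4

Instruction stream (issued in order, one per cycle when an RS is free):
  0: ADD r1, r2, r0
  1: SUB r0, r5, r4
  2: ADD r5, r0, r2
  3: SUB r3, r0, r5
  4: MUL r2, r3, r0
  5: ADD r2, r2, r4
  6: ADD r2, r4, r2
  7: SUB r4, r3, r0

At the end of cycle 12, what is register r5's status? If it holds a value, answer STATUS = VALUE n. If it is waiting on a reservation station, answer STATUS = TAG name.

c1: issue ADD r1<-Add1 | r0:8,r1:Add1,r2:9,r3:1,r4:5,r5:4
c2: issue SUB r0<-Add2 | r0:Add2,r1:Add1,r2:9,r3:1,r4:5,r5:4
c3: stall | r0:Add2,r1:Add1,r2:9,r3:1,r4:5,r5:4
c4: CDB Add1=17; issue ADD r5<-Add1 | r0:Add2,r1:17,r2:9,r3:1,r4:5,r5:Add1
c5: CDB Add2=-1; issue SUB r3<-Add2 | r0:-1,r1:17,r2:9,r3:Add2,r4:5,r5:Add1
c6: issue MUL r2<-Mul1 | r0:-1,r1:17,r2:Mul1,r3:Add2,r4:5,r5:Add1
c7: stall | r0:-1,r1:17,r2:Mul1,r3:Add2,r4:5,r5:Add1
c8: CDB Add1=8; issue ADD r2<-Add1 | r0:-1,r1:17,r2:Add1,r3:Add2,r4:5,r5:8
c9: stall | r0:-1,r1:17,r2:Add1,r3:Add2,r4:5,r5:8
c10: stall | r0:-1,r1:17,r2:Add1,r3:Add2,r4:5,r5:8
c11: CDB Add2=-9; issue ADD r2<-Add2 | r0:-1,r1:17,r2:Add2,r3:-9,r4:5,r5:8
c12: stall | r0:-1,r1:17,r2:Add2,r3:-9,r4:5,r5:8

STATUS = VALUE 8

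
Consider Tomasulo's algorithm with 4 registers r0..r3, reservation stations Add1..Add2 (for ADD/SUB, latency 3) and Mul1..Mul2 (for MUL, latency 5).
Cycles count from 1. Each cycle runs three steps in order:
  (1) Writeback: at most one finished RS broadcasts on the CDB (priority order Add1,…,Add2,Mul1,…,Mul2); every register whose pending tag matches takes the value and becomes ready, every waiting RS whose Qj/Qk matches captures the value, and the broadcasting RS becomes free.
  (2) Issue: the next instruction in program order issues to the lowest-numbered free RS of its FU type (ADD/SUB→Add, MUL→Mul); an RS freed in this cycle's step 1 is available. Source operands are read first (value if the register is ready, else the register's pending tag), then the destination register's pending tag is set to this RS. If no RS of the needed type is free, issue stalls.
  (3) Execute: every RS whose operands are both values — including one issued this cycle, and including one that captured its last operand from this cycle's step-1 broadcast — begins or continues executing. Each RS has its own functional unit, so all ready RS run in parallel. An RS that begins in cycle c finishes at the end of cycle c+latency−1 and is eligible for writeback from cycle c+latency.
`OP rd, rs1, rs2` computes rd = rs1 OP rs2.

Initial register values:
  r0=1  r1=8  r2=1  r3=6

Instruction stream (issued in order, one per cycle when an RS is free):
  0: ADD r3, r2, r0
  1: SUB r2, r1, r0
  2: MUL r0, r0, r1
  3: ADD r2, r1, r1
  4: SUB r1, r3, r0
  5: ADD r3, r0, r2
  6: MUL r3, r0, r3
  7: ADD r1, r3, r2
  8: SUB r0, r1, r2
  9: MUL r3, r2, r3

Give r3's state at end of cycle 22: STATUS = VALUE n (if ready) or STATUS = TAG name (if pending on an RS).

cycle 1: issue ADD r3<-Add1 // r0:1,r1:8,r2:1,r3:Add1
cycle 2: issue SUB r2<-Add2 // r0:1,r1:8,r2:Add2,r3:Add1
cycle 3: issue MUL r0<-Mul1 // r0:Mul1,r1:8,r2:Add2,r3:Add1
cycle 4: CDB Add1=2; issue ADD r2<-Add1 // r0:Mul1,r1:8,r2:Add1,r3:2
cycle 5: CDB Add2=7; issue SUB r1<-Add2 // r0:Mul1,r1:Add2,r2:Add1,r3:2
cycle 6: stall // r0:Mul1,r1:Add2,r2:Add1,r3:2
cycle 7: CDB Add1=16; issue ADD r3<-Add1 // r0:Mul1,r1:Add2,r2:16,r3:Add1
cycle 8: CDB Mul1=8; issue MUL r3<-Mul1 // r0:8,r1:Add2,r2:16,r3:Mul1
cycle 9: stall // r0:8,r1:Add2,r2:16,r3:Mul1
cycle 10: stall // r0:8,r1:Add2,r2:16,r3:Mul1
cycle 11: CDB Add1=24; issue ADD r1<-Add1 // r0:8,r1:Add1,r2:16,r3:Mul1
cycle 12: CDB Add2=-6; issue SUB r0<-Add2 // r0:Add2,r1:Add1,r2:16,r3:Mul1
cycle 13: issue MUL r3<-Mul2 // r0:Add2,r1:Add1,r2:16,r3:Mul2
cycle 14: - // r0:Add2,r1:Add1,r2:16,r3:Mul2
cycle 15: - // r0:Add2,r1:Add1,r2:16,r3:Mul2
cycle 16: CDB Mul1=192 // r0:Add2,r1:Add1,r2:16,r3:Mul2
cycle 17: - // r0:Add2,r1:Add1,r2:16,r3:Mul2
cycle 18: - // r0:Add2,r1:Add1,r2:16,r3:Mul2
cycle 19: CDB Add1=208 // r0:Add2,r1:208,r2:16,r3:Mul2
cycle 20: - // r0:Add2,r1:208,r2:16,r3:Mul2
cycle 21: CDB Mul2=3072 // r0:Add2,r1:208,r2:16,r3:3072
cycle 22: CDB Add2=192 // r0:192,r1:208,r2:16,r3:3072

STATUS = VALUE 3072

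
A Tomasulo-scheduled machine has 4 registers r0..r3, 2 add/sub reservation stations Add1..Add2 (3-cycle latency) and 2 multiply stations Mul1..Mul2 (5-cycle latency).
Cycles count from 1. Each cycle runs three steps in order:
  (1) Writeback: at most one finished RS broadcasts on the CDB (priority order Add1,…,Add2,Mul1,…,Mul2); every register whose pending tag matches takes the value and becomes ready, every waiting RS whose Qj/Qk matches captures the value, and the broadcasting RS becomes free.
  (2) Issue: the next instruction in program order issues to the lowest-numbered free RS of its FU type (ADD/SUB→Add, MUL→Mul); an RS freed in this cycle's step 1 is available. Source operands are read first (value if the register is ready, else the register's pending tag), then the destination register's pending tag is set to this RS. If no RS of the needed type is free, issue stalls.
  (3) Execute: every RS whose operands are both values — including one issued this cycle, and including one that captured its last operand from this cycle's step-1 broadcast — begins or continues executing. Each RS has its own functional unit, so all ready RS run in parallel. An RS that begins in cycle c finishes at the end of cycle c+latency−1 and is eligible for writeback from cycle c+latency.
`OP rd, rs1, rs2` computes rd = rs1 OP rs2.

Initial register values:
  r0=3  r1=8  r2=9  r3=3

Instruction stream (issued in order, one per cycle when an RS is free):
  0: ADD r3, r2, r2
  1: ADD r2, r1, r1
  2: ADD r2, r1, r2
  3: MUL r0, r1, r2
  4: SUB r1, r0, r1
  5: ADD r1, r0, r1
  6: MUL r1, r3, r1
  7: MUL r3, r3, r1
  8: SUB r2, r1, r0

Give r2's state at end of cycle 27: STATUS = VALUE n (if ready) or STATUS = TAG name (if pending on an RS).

  c1: issue ADD r3<-Add1  regs: r0:3,r1:8,r2:9,r3:Add1
  c2: issue ADD r2<-Add2  regs: r0:3,r1:8,r2:Add2,r3:Add1
  c3: stall  regs: r0:3,r1:8,r2:Add2,r3:Add1
  c4: CDB Add1=18; issue ADD r2<-Add1  regs: r0:3,r1:8,r2:Add1,r3:18
  c5: CDB Add2=16; issue MUL r0<-Mul1  regs: r0:Mul1,r1:8,r2:Add1,r3:18
  c6: issue SUB r1<-Add2  regs: r0:Mul1,r1:Add2,r2:Add1,r3:18
  c7: stall  regs: r0:Mul1,r1:Add2,r2:Add1,r3:18
  c8: CDB Add1=24; issue ADD r1<-Add1  regs: r0:Mul1,r1:Add1,r2:24,r3:18
  c9: issue MUL r1<-Mul2  regs: r0:Mul1,r1:Mul2,r2:24,r3:18
  c10: stall  regs: r0:Mul1,r1:Mul2,r2:24,r3:18
  c11: stall  regs: r0:Mul1,r1:Mul2,r2:24,r3:18
  c12: stall  regs: r0:Mul1,r1:Mul2,r2:24,r3:18
  c13: CDB Mul1=192; issue MUL r3<-Mul1  regs: r0:192,r1:Mul2,r2:24,r3:Mul1
  c14: stall  regs: r0:192,r1:Mul2,r2:24,r3:Mul1
  c15: stall  regs: r0:192,r1:Mul2,r2:24,r3:Mul1
  c16: CDB Add2=184; issue SUB r2<-Add2  regs: r0:192,r1:Mul2,r2:Add2,r3:Mul1
  c17: -  regs: r0:192,r1:Mul2,r2:Add2,r3:Mul1
  c18: -  regs: r0:192,r1:Mul2,r2:Add2,r3:Mul1
  c19: CDB Add1=376  regs: r0:192,r1:Mul2,r2:Add2,r3:Mul1
  c20: -  regs: r0:192,r1:Mul2,r2:Add2,r3:Mul1
  c21: -  regs: r0:192,r1:Mul2,r2:Add2,r3:Mul1
  c22: -  regs: r0:192,r1:Mul2,r2:Add2,r3:Mul1
  c23: -  regs: r0:192,r1:Mul2,r2:Add2,r3:Mul1
  c24: CDB Mul2=6768  regs: r0:192,r1:6768,r2:Add2,r3:Mul1
  c25: -  regs: r0:192,r1:6768,r2:Add2,r3:Mul1
  c26: -  regs: r0:192,r1:6768,r2:Add2,r3:Mul1
  c27: CDB Add2=6576  regs: r0:192,r1:6768,r2:6576,r3:Mul1

STATUS = VALUE 6576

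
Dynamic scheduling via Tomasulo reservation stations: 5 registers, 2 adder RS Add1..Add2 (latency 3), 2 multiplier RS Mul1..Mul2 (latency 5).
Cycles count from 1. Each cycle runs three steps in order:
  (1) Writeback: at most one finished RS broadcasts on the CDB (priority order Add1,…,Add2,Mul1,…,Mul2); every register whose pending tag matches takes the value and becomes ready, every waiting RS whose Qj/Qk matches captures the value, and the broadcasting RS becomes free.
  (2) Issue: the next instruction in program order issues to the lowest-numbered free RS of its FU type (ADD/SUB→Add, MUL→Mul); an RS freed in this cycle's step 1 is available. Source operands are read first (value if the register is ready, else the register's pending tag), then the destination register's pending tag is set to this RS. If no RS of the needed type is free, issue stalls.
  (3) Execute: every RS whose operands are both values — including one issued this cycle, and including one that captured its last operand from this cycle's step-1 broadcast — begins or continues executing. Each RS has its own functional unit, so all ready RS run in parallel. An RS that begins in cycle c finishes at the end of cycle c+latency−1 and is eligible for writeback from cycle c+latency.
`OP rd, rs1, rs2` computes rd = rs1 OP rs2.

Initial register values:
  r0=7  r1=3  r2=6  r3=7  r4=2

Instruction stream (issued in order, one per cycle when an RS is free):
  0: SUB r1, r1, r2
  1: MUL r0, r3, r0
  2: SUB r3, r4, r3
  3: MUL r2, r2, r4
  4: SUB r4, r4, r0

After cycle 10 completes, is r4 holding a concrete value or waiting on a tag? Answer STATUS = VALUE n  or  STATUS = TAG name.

cycle 1: issue SUB r1<-Add1 // r0:7,r1:Add1,r2:6,r3:7,r4:2
cycle 2: issue MUL r0<-Mul1 // r0:Mul1,r1:Add1,r2:6,r3:7,r4:2
cycle 3: issue SUB r3<-Add2 // r0:Mul1,r1:Add1,r2:6,r3:Add2,r4:2
cycle 4: CDB Add1=-3; issue MUL r2<-Mul2 // r0:Mul1,r1:-3,r2:Mul2,r3:Add2,r4:2
cycle 5: issue SUB r4<-Add1 // r0:Mul1,r1:-3,r2:Mul2,r3:Add2,r4:Add1
cycle 6: CDB Add2=-5 // r0:Mul1,r1:-3,r2:Mul2,r3:-5,r4:Add1
cycle 7: CDB Mul1=49 // r0:49,r1:-3,r2:Mul2,r3:-5,r4:Add1
cycle 8: - // r0:49,r1:-3,r2:Mul2,r3:-5,r4:Add1
cycle 9: CDB Mul2=12 // r0:49,r1:-3,r2:12,r3:-5,r4:Add1
cycle 10: CDB Add1=-47 // r0:49,r1:-3,r2:12,r3:-5,r4:-47

STATUS = VALUE -47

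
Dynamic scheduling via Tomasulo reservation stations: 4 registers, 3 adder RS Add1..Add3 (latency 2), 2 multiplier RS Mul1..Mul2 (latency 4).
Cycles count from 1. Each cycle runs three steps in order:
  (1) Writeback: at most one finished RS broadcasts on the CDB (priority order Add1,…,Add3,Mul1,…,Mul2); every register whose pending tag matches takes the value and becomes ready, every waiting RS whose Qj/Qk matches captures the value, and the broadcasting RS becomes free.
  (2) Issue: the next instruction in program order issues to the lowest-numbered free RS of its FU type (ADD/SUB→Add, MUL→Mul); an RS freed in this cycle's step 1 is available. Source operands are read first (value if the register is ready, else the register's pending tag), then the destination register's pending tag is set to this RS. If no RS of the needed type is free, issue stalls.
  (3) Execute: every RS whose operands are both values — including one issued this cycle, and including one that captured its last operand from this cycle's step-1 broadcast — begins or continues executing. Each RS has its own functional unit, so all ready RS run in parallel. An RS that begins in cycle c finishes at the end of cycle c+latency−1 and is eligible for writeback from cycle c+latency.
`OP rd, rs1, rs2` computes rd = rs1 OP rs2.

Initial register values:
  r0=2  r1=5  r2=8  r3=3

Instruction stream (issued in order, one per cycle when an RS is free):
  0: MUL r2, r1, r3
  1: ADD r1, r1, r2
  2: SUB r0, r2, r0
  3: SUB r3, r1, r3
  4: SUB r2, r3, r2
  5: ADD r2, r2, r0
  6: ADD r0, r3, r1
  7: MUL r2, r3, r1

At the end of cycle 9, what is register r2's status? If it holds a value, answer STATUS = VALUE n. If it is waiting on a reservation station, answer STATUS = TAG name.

  c1: issue MUL r2<-Mul1  regs: r0:2,r1:5,r2:Mul1,r3:3
  c2: issue ADD r1<-Add1  regs: r0:2,r1:Add1,r2:Mul1,r3:3
  c3: issue SUB r0<-Add2  regs: r0:Add2,r1:Add1,r2:Mul1,r3:3
  c4: issue SUB r3<-Add3  regs: r0:Add2,r1:Add1,r2:Mul1,r3:Add3
  c5: CDB Mul1=15; stall  regs: r0:Add2,r1:Add1,r2:15,r3:Add3
  c6: stall  regs: r0:Add2,r1:Add1,r2:15,r3:Add3
  c7: CDB Add1=20; issue SUB r2<-Add1  regs: r0:Add2,r1:20,r2:Add1,r3:Add3
  c8: CDB Add2=13; issue ADD r2<-Add2  regs: r0:13,r1:20,r2:Add2,r3:Add3
  c9: CDB Add3=17; issue ADD r0<-Add3  regs: r0:Add3,r1:20,r2:Add2,r3:17

STATUS = TAG Add2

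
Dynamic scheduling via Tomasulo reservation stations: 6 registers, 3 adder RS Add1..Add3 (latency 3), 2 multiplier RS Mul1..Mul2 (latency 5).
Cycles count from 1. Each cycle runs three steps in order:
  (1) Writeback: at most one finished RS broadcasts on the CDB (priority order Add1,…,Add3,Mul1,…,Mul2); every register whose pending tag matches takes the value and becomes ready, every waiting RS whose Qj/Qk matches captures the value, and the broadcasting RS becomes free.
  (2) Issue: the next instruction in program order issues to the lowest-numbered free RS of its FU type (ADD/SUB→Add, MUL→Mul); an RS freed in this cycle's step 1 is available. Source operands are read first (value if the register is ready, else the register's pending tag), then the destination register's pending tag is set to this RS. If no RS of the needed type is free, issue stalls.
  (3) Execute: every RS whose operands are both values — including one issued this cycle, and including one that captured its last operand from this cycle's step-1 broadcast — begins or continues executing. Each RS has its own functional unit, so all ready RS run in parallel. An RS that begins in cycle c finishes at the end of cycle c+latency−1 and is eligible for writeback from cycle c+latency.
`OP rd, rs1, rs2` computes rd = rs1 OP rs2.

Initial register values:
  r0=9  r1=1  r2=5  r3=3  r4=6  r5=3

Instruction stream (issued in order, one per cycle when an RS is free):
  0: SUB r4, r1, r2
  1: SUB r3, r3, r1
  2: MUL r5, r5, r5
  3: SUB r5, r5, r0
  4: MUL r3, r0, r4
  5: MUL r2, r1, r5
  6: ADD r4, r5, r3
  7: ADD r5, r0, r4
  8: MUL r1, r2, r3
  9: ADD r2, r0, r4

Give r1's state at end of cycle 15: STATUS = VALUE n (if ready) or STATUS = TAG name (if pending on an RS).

STATUS = TAG Mul2

  c1: issue SUB r4<-Add1  regs: r0:9,r1:1,r2:5,r3:3,r4:Add1,r5:3
  c2: issue SUB r3<-Add2  regs: r0:9,r1:1,r2:5,r3:Add2,r4:Add1,r5:3
  c3: issue MUL r5<-Mul1  regs: r0:9,r1:1,r2:5,r3:Add2,r4:Add1,r5:Mul1
  c4: CDB Add1=-4; issue SUB r5<-Add1  regs: r0:9,r1:1,r2:5,r3:Add2,r4:-4,r5:Add1
  c5: CDB Add2=2; issue MUL r3<-Mul2  regs: r0:9,r1:1,r2:5,r3:Mul2,r4:-4,r5:Add1
  c6: stall  regs: r0:9,r1:1,r2:5,r3:Mul2,r4:-4,r5:Add1
  c7: stall  regs: r0:9,r1:1,r2:5,r3:Mul2,r4:-4,r5:Add1
  c8: CDB Mul1=9; issue MUL r2<-Mul1  regs: r0:9,r1:1,r2:Mul1,r3:Mul2,r4:-4,r5:Add1
  c9: issue ADD r4<-Add2  regs: r0:9,r1:1,r2:Mul1,r3:Mul2,r4:Add2,r5:Add1
  c10: CDB Mul2=-36; issue ADD r5<-Add3  regs: r0:9,r1:1,r2:Mul1,r3:-36,r4:Add2,r5:Add3
  c11: CDB Add1=0; issue MUL r1<-Mul2  regs: r0:9,r1:Mul2,r2:Mul1,r3:-36,r4:Add2,r5:Add3
  c12: issue ADD r2<-Add1  regs: r0:9,r1:Mul2,r2:Add1,r3:-36,r4:Add2,r5:Add3
  c13: -  regs: r0:9,r1:Mul2,r2:Add1,r3:-36,r4:Add2,r5:Add3
  c14: CDB Add2=-36  regs: r0:9,r1:Mul2,r2:Add1,r3:-36,r4:-36,r5:Add3
  c15: -  regs: r0:9,r1:Mul2,r2:Add1,r3:-36,r4:-36,r5:Add3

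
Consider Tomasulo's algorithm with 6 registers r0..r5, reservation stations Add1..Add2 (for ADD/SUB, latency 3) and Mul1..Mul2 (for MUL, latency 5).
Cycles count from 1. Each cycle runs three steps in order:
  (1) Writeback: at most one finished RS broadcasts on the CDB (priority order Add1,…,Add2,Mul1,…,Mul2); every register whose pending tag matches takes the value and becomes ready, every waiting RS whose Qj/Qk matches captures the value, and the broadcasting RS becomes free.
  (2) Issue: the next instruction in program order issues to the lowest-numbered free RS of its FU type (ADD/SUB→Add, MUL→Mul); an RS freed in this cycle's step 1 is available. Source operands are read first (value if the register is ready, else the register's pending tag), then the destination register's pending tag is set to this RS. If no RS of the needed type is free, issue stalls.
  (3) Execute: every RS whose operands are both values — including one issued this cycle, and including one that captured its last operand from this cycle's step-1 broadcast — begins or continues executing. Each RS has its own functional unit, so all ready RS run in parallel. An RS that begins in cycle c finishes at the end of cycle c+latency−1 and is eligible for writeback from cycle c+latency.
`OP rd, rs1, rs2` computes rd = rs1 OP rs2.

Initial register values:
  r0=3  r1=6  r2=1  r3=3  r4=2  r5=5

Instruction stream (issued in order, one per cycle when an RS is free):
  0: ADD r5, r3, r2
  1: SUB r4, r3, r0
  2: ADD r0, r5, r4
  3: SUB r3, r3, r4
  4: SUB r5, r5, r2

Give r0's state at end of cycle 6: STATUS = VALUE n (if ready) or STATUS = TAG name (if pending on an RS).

  c1: issue ADD r5<-Add1  regs: r0:3,r1:6,r2:1,r3:3,r4:2,r5:Add1
  c2: issue SUB r4<-Add2  regs: r0:3,r1:6,r2:1,r3:3,r4:Add2,r5:Add1
  c3: stall  regs: r0:3,r1:6,r2:1,r3:3,r4:Add2,r5:Add1
  c4: CDB Add1=4; issue ADD r0<-Add1  regs: r0:Add1,r1:6,r2:1,r3:3,r4:Add2,r5:4
  c5: CDB Add2=0; issue SUB r3<-Add2  regs: r0:Add1,r1:6,r2:1,r3:Add2,r4:0,r5:4
  c6: stall  regs: r0:Add1,r1:6,r2:1,r3:Add2,r4:0,r5:4

STATUS = TAG Add1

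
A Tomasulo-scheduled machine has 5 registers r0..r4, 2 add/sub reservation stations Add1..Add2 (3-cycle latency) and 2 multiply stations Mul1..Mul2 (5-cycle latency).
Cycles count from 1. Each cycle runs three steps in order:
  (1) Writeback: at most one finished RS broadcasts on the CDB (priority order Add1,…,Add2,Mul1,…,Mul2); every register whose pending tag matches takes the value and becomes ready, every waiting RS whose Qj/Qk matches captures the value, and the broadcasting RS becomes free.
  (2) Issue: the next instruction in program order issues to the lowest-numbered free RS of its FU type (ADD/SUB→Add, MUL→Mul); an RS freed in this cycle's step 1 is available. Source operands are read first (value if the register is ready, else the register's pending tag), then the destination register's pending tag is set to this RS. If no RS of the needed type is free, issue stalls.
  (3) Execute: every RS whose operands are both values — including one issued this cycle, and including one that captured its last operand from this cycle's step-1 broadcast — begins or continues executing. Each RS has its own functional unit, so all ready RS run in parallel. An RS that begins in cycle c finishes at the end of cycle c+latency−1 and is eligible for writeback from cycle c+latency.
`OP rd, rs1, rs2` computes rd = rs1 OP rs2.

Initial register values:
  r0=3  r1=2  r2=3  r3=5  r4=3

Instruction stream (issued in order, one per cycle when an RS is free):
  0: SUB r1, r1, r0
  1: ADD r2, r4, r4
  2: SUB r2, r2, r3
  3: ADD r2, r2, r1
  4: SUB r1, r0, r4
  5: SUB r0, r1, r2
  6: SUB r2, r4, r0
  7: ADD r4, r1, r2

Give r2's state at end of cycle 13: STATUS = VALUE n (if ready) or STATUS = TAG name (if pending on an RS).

c1: issue SUB r1<-Add1 | r0:3,r1:Add1,r2:3,r3:5,r4:3
c2: issue ADD r2<-Add2 | r0:3,r1:Add1,r2:Add2,r3:5,r4:3
c3: stall | r0:3,r1:Add1,r2:Add2,r3:5,r4:3
c4: CDB Add1=-1; issue SUB r2<-Add1 | r0:3,r1:-1,r2:Add1,r3:5,r4:3
c5: CDB Add2=6; issue ADD r2<-Add2 | r0:3,r1:-1,r2:Add2,r3:5,r4:3
c6: stall | r0:3,r1:-1,r2:Add2,r3:5,r4:3
c7: stall | r0:3,r1:-1,r2:Add2,r3:5,r4:3
c8: CDB Add1=1; issue SUB r1<-Add1 | r0:3,r1:Add1,r2:Add2,r3:5,r4:3
c9: stall | r0:3,r1:Add1,r2:Add2,r3:5,r4:3
c10: stall | r0:3,r1:Add1,r2:Add2,r3:5,r4:3
c11: CDB Add1=0; issue SUB r0<-Add1 | r0:Add1,r1:0,r2:Add2,r3:5,r4:3
c12: CDB Add2=0; issue SUB r2<-Add2 | r0:Add1,r1:0,r2:Add2,r3:5,r4:3
c13: stall | r0:Add1,r1:0,r2:Add2,r3:5,r4:3

STATUS = TAG Add2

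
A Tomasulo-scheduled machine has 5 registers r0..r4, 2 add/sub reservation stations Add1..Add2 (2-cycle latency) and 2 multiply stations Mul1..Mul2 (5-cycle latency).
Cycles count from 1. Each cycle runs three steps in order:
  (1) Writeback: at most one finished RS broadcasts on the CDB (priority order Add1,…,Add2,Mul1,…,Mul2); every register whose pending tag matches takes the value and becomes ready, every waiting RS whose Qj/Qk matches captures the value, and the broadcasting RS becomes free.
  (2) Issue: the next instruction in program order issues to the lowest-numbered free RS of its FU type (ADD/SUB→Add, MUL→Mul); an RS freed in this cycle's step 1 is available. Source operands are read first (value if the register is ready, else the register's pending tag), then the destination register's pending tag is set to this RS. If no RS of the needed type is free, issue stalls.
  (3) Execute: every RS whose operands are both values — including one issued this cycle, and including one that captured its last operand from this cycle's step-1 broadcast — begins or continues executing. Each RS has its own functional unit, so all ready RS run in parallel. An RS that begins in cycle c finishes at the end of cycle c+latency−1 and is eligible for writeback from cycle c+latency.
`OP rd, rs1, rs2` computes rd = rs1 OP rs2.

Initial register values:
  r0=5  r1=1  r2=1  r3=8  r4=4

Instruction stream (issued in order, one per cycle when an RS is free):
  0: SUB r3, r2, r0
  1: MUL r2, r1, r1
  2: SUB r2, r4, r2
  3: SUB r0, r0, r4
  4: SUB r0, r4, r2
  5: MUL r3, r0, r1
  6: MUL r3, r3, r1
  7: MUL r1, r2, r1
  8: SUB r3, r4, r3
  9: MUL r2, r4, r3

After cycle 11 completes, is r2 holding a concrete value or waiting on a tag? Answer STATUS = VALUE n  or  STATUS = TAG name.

STATUS = VALUE 3

cycle 1: issue SUB r3<-Add1 // r0:5,r1:1,r2:1,r3:Add1,r4:4
cycle 2: issue MUL r2<-Mul1 // r0:5,r1:1,r2:Mul1,r3:Add1,r4:4
cycle 3: CDB Add1=-4; issue SUB r2<-Add1 // r0:5,r1:1,r2:Add1,r3:-4,r4:4
cycle 4: issue SUB r0<-Add2 // r0:Add2,r1:1,r2:Add1,r3:-4,r4:4
cycle 5: stall // r0:Add2,r1:1,r2:Add1,r3:-4,r4:4
cycle 6: CDB Add2=1; issue SUB r0<-Add2 // r0:Add2,r1:1,r2:Add1,r3:-4,r4:4
cycle 7: CDB Mul1=1; issue MUL r3<-Mul1 // r0:Add2,r1:1,r2:Add1,r3:Mul1,r4:4
cycle 8: issue MUL r3<-Mul2 // r0:Add2,r1:1,r2:Add1,r3:Mul2,r4:4
cycle 9: CDB Add1=3; stall // r0:Add2,r1:1,r2:3,r3:Mul2,r4:4
cycle 10: stall // r0:Add2,r1:1,r2:3,r3:Mul2,r4:4
cycle 11: CDB Add2=1; stall // r0:1,r1:1,r2:3,r3:Mul2,r4:4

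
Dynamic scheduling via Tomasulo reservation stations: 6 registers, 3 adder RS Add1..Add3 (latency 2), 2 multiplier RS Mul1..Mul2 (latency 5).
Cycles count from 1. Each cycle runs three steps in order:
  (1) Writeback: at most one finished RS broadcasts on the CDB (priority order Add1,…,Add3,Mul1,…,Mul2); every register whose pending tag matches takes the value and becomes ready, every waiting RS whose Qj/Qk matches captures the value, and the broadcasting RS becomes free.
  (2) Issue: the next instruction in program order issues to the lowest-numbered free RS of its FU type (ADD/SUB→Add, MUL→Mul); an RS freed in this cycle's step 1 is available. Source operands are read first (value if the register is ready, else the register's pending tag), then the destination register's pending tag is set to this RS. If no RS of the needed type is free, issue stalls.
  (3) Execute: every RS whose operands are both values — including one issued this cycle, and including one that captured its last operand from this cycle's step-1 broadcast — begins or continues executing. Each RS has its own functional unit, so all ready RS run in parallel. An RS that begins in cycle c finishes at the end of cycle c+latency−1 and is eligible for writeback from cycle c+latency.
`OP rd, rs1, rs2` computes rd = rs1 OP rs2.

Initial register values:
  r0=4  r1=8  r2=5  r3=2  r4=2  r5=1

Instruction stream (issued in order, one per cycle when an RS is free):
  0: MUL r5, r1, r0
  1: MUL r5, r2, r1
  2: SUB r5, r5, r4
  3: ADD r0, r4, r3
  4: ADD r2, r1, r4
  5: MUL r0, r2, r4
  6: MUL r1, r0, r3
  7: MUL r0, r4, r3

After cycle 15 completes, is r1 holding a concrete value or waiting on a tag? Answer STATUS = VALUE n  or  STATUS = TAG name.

STATUS = TAG Mul2

  c1: issue MUL r5<-Mul1  regs: r0:4,r1:8,r2:5,r3:2,r4:2,r5:Mul1
  c2: issue MUL r5<-Mul2  regs: r0:4,r1:8,r2:5,r3:2,r4:2,r5:Mul2
  c3: issue SUB r5<-Add1  regs: r0:4,r1:8,r2:5,r3:2,r4:2,r5:Add1
  c4: issue ADD r0<-Add2  regs: r0:Add2,r1:8,r2:5,r3:2,r4:2,r5:Add1
  c5: issue ADD r2<-Add3  regs: r0:Add2,r1:8,r2:Add3,r3:2,r4:2,r5:Add1
  c6: CDB Add2=4; stall  regs: r0:4,r1:8,r2:Add3,r3:2,r4:2,r5:Add1
  c7: CDB Add3=10; stall  regs: r0:4,r1:8,r2:10,r3:2,r4:2,r5:Add1
  c8: CDB Mul1=32; issue MUL r0<-Mul1  regs: r0:Mul1,r1:8,r2:10,r3:2,r4:2,r5:Add1
  c9: CDB Mul2=40; issue MUL r1<-Mul2  regs: r0:Mul1,r1:Mul2,r2:10,r3:2,r4:2,r5:Add1
  c10: stall  regs: r0:Mul1,r1:Mul2,r2:10,r3:2,r4:2,r5:Add1
  c11: CDB Add1=38; stall  regs: r0:Mul1,r1:Mul2,r2:10,r3:2,r4:2,r5:38
  c12: stall  regs: r0:Mul1,r1:Mul2,r2:10,r3:2,r4:2,r5:38
  c13: CDB Mul1=20; issue MUL r0<-Mul1  regs: r0:Mul1,r1:Mul2,r2:10,r3:2,r4:2,r5:38
  c14: -  regs: r0:Mul1,r1:Mul2,r2:10,r3:2,r4:2,r5:38
  c15: -  regs: r0:Mul1,r1:Mul2,r2:10,r3:2,r4:2,r5:38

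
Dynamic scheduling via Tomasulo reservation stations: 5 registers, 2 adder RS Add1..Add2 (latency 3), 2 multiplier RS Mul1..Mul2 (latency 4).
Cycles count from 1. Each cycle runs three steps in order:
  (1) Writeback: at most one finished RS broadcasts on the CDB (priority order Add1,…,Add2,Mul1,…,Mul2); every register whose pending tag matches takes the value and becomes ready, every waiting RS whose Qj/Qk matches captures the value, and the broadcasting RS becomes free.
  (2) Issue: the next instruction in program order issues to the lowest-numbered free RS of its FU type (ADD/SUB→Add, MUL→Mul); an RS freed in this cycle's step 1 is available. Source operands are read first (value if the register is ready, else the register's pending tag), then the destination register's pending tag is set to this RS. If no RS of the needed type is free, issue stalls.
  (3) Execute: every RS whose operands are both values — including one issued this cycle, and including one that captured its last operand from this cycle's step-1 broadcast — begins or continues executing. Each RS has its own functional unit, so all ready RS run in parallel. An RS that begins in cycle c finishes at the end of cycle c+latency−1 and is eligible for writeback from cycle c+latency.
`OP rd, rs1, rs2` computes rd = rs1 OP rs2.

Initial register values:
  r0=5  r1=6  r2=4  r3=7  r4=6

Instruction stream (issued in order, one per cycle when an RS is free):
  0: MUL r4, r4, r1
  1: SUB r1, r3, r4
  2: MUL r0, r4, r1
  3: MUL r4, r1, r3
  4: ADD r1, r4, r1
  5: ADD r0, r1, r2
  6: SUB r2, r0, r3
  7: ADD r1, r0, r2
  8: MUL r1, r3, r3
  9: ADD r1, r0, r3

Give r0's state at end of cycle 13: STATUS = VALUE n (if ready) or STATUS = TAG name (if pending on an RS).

cycle 1: issue MUL r4<-Mul1 // r0:5,r1:6,r2:4,r3:7,r4:Mul1
cycle 2: issue SUB r1<-Add1 // r0:5,r1:Add1,r2:4,r3:7,r4:Mul1
cycle 3: issue MUL r0<-Mul2 // r0:Mul2,r1:Add1,r2:4,r3:7,r4:Mul1
cycle 4: stall // r0:Mul2,r1:Add1,r2:4,r3:7,r4:Mul1
cycle 5: CDB Mul1=36; issue MUL r4<-Mul1 // r0:Mul2,r1:Add1,r2:4,r3:7,r4:Mul1
cycle 6: issue ADD r1<-Add2 // r0:Mul2,r1:Add2,r2:4,r3:7,r4:Mul1
cycle 7: stall // r0:Mul2,r1:Add2,r2:4,r3:7,r4:Mul1
cycle 8: CDB Add1=-29; issue ADD r0<-Add1 // r0:Add1,r1:Add2,r2:4,r3:7,r4:Mul1
cycle 9: stall // r0:Add1,r1:Add2,r2:4,r3:7,r4:Mul1
cycle 10: stall // r0:Add1,r1:Add2,r2:4,r3:7,r4:Mul1
cycle 11: stall // r0:Add1,r1:Add2,r2:4,r3:7,r4:Mul1
cycle 12: CDB Mul1=-203; stall // r0:Add1,r1:Add2,r2:4,r3:7,r4:-203
cycle 13: CDB Mul2=-1044; stall // r0:Add1,r1:Add2,r2:4,r3:7,r4:-203

STATUS = TAG Add1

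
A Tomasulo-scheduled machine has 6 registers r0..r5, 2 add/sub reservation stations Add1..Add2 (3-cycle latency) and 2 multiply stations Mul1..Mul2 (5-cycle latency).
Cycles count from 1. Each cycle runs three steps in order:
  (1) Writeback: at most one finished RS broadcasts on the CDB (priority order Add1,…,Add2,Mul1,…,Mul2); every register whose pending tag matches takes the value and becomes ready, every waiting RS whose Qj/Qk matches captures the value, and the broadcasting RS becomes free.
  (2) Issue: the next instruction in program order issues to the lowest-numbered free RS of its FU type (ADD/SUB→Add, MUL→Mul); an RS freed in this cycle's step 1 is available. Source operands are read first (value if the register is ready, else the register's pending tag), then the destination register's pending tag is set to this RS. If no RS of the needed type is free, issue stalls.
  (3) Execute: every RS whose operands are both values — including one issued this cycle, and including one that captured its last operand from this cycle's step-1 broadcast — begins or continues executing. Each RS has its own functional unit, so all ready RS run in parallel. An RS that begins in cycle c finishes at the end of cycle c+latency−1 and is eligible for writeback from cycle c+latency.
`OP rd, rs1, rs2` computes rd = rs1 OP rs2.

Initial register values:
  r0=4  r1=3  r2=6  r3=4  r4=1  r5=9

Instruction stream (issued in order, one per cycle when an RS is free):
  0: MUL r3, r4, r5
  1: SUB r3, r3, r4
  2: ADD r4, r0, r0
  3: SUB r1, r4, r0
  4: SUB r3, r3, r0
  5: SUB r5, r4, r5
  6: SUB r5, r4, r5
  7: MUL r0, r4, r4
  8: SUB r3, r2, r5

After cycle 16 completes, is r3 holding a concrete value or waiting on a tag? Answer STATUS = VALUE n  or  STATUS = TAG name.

  c1: issue MUL r3<-Mul1  regs: r0:4,r1:3,r2:6,r3:Mul1,r4:1,r5:9
  c2: issue SUB r3<-Add1  regs: r0:4,r1:3,r2:6,r3:Add1,r4:1,r5:9
  c3: issue ADD r4<-Add2  regs: r0:4,r1:3,r2:6,r3:Add1,r4:Add2,r5:9
  c4: stall  regs: r0:4,r1:3,r2:6,r3:Add1,r4:Add2,r5:9
  c5: stall  regs: r0:4,r1:3,r2:6,r3:Add1,r4:Add2,r5:9
  c6: CDB Add2=8; issue SUB r1<-Add2  regs: r0:4,r1:Add2,r2:6,r3:Add1,r4:8,r5:9
  c7: CDB Mul1=9; stall  regs: r0:4,r1:Add2,r2:6,r3:Add1,r4:8,r5:9
  c8: stall  regs: r0:4,r1:Add2,r2:6,r3:Add1,r4:8,r5:9
  c9: CDB Add2=4; issue SUB r3<-Add2  regs: r0:4,r1:4,r2:6,r3:Add2,r4:8,r5:9
  c10: CDB Add1=8; issue SUB r5<-Add1  regs: r0:4,r1:4,r2:6,r3:Add2,r4:8,r5:Add1
  c11: stall  regs: r0:4,r1:4,r2:6,r3:Add2,r4:8,r5:Add1
  c12: stall  regs: r0:4,r1:4,r2:6,r3:Add2,r4:8,r5:Add1
  c13: CDB Add1=-1; issue SUB r5<-Add1  regs: r0:4,r1:4,r2:6,r3:Add2,r4:8,r5:Add1
  c14: CDB Add2=4; issue MUL r0<-Mul1  regs: r0:Mul1,r1:4,r2:6,r3:4,r4:8,r5:Add1
  c15: issue SUB r3<-Add2  regs: r0:Mul1,r1:4,r2:6,r3:Add2,r4:8,r5:Add1
  c16: CDB Add1=9  regs: r0:Mul1,r1:4,r2:6,r3:Add2,r4:8,r5:9

STATUS = TAG Add2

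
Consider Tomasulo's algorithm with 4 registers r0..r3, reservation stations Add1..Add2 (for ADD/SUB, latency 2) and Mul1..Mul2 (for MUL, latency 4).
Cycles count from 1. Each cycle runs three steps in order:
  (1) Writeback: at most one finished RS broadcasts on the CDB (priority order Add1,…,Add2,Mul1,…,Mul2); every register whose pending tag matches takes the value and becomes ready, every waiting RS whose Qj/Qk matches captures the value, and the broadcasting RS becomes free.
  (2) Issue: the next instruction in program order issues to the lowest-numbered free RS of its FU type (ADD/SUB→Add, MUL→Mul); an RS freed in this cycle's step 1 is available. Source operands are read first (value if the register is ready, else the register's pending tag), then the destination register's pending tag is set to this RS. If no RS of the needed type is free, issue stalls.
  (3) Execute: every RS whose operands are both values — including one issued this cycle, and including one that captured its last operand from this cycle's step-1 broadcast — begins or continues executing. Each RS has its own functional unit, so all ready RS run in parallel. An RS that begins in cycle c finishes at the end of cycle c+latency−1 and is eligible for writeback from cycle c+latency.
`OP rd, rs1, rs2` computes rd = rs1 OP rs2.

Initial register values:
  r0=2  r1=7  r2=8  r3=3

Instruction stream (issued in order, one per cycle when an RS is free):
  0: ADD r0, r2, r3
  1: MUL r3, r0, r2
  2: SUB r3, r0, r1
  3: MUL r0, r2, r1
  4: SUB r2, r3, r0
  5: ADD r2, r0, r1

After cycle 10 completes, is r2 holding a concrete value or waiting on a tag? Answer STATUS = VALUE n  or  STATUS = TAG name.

STATUS = TAG Add2

c1: issue ADD r0<-Add1 | r0:Add1,r1:7,r2:8,r3:3
c2: issue MUL r3<-Mul1 | r0:Add1,r1:7,r2:8,r3:Mul1
c3: CDB Add1=11; issue SUB r3<-Add1 | r0:11,r1:7,r2:8,r3:Add1
c4: issue MUL r0<-Mul2 | r0:Mul2,r1:7,r2:8,r3:Add1
c5: CDB Add1=4; issue SUB r2<-Add1 | r0:Mul2,r1:7,r2:Add1,r3:4
c6: issue ADD r2<-Add2 | r0:Mul2,r1:7,r2:Add2,r3:4
c7: CDB Mul1=88 | r0:Mul2,r1:7,r2:Add2,r3:4
c8: CDB Mul2=56 | r0:56,r1:7,r2:Add2,r3:4
c9: - | r0:56,r1:7,r2:Add2,r3:4
c10: CDB Add1=-52 | r0:56,r1:7,r2:Add2,r3:4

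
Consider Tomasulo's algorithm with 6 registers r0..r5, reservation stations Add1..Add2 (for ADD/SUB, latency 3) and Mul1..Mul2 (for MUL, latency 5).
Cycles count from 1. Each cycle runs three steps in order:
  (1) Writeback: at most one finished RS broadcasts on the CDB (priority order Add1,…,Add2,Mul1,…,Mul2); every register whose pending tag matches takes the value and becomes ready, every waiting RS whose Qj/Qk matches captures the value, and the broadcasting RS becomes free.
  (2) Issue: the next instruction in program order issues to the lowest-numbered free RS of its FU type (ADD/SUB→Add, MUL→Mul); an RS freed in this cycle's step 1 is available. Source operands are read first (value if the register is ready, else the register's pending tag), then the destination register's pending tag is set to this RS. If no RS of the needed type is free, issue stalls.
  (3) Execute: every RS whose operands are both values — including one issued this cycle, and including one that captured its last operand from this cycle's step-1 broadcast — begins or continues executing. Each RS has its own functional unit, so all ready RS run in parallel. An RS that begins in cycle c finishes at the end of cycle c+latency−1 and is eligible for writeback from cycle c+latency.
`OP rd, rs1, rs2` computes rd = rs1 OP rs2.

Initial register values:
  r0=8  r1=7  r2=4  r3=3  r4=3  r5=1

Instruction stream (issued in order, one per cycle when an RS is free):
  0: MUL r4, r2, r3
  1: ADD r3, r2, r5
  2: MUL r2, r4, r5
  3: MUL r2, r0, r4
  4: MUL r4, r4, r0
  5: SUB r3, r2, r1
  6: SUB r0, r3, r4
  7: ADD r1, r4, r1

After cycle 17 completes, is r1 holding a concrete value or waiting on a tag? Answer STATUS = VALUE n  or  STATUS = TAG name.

c1: issue MUL r4<-Mul1 | r0:8,r1:7,r2:4,r3:3,r4:Mul1,r5:1
c2: issue ADD r3<-Add1 | r0:8,r1:7,r2:4,r3:Add1,r4:Mul1,r5:1
c3: issue MUL r2<-Mul2 | r0:8,r1:7,r2:Mul2,r3:Add1,r4:Mul1,r5:1
c4: stall | r0:8,r1:7,r2:Mul2,r3:Add1,r4:Mul1,r5:1
c5: CDB Add1=5; stall | r0:8,r1:7,r2:Mul2,r3:5,r4:Mul1,r5:1
c6: CDB Mul1=12; issue MUL r2<-Mul1 | r0:8,r1:7,r2:Mul1,r3:5,r4:12,r5:1
c7: stall | r0:8,r1:7,r2:Mul1,r3:5,r4:12,r5:1
c8: stall | r0:8,r1:7,r2:Mul1,r3:5,r4:12,r5:1
c9: stall | r0:8,r1:7,r2:Mul1,r3:5,r4:12,r5:1
c10: stall | r0:8,r1:7,r2:Mul1,r3:5,r4:12,r5:1
c11: CDB Mul1=96; issue MUL r4<-Mul1 | r0:8,r1:7,r2:96,r3:5,r4:Mul1,r5:1
c12: CDB Mul2=12; issue SUB r3<-Add1 | r0:8,r1:7,r2:96,r3:Add1,r4:Mul1,r5:1
c13: issue SUB r0<-Add2 | r0:Add2,r1:7,r2:96,r3:Add1,r4:Mul1,r5:1
c14: stall | r0:Add2,r1:7,r2:96,r3:Add1,r4:Mul1,r5:1
c15: CDB Add1=89; issue ADD r1<-Add1 | r0:Add2,r1:Add1,r2:96,r3:89,r4:Mul1,r5:1
c16: CDB Mul1=96 | r0:Add2,r1:Add1,r2:96,r3:89,r4:96,r5:1
c17: - | r0:Add2,r1:Add1,r2:96,r3:89,r4:96,r5:1

STATUS = TAG Add1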